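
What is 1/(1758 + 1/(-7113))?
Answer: 7113/12504653 ≈ 0.00056883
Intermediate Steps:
1/(1758 + 1/(-7113)) = 1/(1758 - 1/7113) = 1/(12504653/7113) = 7113/12504653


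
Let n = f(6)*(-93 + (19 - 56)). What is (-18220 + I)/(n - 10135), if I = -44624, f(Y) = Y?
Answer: 62844/10915 ≈ 5.7576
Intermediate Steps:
n = -780 (n = 6*(-93 + (19 - 56)) = 6*(-93 - 37) = 6*(-130) = -780)
(-18220 + I)/(n - 10135) = (-18220 - 44624)/(-780 - 10135) = -62844/(-10915) = -62844*(-1/10915) = 62844/10915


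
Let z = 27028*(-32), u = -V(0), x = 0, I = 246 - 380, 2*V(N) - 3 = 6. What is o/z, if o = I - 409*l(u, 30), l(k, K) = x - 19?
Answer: -7637/864896 ≈ -0.0088300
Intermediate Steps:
V(N) = 9/2 (V(N) = 3/2 + (½)*6 = 3/2 + 3 = 9/2)
I = -134
u = -9/2 (u = -1*9/2 = -9/2 ≈ -4.5000)
l(k, K) = -19 (l(k, K) = 0 - 19 = -19)
o = 7637 (o = -134 - 409*(-19) = -134 + 7771 = 7637)
z = -864896
o/z = 7637/(-864896) = 7637*(-1/864896) = -7637/864896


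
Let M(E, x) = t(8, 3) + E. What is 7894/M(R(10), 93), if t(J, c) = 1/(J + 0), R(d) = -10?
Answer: -63152/79 ≈ -799.39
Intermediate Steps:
t(J, c) = 1/J
M(E, x) = ⅛ + E (M(E, x) = 1/8 + E = ⅛ + E)
7894/M(R(10), 93) = 7894/(⅛ - 10) = 7894/(-79/8) = 7894*(-8/79) = -63152/79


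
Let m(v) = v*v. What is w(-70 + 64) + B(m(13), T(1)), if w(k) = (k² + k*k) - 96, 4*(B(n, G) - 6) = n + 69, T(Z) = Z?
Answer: 83/2 ≈ 41.500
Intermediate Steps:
m(v) = v²
B(n, G) = 93/4 + n/4 (B(n, G) = 6 + (n + 69)/4 = 6 + (69 + n)/4 = 6 + (69/4 + n/4) = 93/4 + n/4)
w(k) = -96 + 2*k² (w(k) = (k² + k²) - 96 = 2*k² - 96 = -96 + 2*k²)
w(-70 + 64) + B(m(13), T(1)) = (-96 + 2*(-70 + 64)²) + (93/4 + (¼)*13²) = (-96 + 2*(-6)²) + (93/4 + (¼)*169) = (-96 + 2*36) + (93/4 + 169/4) = (-96 + 72) + 131/2 = -24 + 131/2 = 83/2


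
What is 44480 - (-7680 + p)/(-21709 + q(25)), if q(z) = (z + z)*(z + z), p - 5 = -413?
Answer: 845112/19 ≈ 44480.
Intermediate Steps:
p = -408 (p = 5 - 413 = -408)
q(z) = 4*z² (q(z) = (2*z)*(2*z) = 4*z²)
44480 - (-7680 + p)/(-21709 + q(25)) = 44480 - (-7680 - 408)/(-21709 + 4*25²) = 44480 - (-8088)/(-21709 + 4*625) = 44480 - (-8088)/(-21709 + 2500) = 44480 - (-8088)/(-19209) = 44480 - (-8088)*(-1)/19209 = 44480 - 1*8/19 = 44480 - 8/19 = 845112/19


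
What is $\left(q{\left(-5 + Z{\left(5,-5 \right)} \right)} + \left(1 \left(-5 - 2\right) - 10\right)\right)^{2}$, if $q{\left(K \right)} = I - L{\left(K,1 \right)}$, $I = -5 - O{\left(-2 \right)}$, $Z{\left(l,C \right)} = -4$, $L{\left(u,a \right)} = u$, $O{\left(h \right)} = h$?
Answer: $121$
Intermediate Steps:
$I = -3$ ($I = -5 - -2 = -5 + 2 = -3$)
$q{\left(K \right)} = -3 - K$
$\left(q{\left(-5 + Z{\left(5,-5 \right)} \right)} + \left(1 \left(-5 - 2\right) - 10\right)\right)^{2} = \left(\left(-3 - \left(-5 - 4\right)\right) + \left(1 \left(-5 - 2\right) - 10\right)\right)^{2} = \left(\left(-3 - -9\right) + \left(1 \left(-7\right) - 10\right)\right)^{2} = \left(\left(-3 + 9\right) - 17\right)^{2} = \left(6 - 17\right)^{2} = \left(-11\right)^{2} = 121$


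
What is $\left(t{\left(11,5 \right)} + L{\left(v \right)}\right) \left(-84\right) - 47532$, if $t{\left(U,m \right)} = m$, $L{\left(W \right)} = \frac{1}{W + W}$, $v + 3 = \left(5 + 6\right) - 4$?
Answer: $- \frac{95925}{2} \approx -47963.0$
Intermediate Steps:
$v = 4$ ($v = -3 + \left(\left(5 + 6\right) - 4\right) = -3 + \left(11 - 4\right) = -3 + 7 = 4$)
$L{\left(W \right)} = \frac{1}{2 W}$
$\left(t{\left(11,5 \right)} + L{\left(v \right)}\right) \left(-84\right) - 47532 = \left(5 + \frac{1}{2 \cdot 4}\right) \left(-84\right) - 47532 = \left(5 + \frac{1}{2} \cdot \frac{1}{4}\right) \left(-84\right) - 47532 = \left(5 + \frac{1}{8}\right) \left(-84\right) - 47532 = \frac{41}{8} \left(-84\right) - 47532 = - \frac{861}{2} - 47532 = - \frac{95925}{2}$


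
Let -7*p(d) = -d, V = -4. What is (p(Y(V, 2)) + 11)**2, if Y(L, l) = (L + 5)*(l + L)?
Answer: 5625/49 ≈ 114.80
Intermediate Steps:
Y(L, l) = (5 + L)*(L + l)
p(d) = d/7 (p(d) = -(-1)*d/7 = d/7)
(p(Y(V, 2)) + 11)**2 = (((-4)**2 + 5*(-4) + 5*2 - 4*2)/7 + 11)**2 = ((16 - 20 + 10 - 8)/7 + 11)**2 = ((1/7)*(-2) + 11)**2 = (-2/7 + 11)**2 = (75/7)**2 = 5625/49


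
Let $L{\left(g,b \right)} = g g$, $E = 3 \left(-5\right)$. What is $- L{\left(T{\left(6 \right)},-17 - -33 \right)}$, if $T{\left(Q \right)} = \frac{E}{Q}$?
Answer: $- \frac{25}{4} \approx -6.25$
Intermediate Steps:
$E = -15$
$T{\left(Q \right)} = - \frac{15}{Q}$
$L{\left(g,b \right)} = g^{2}$
$- L{\left(T{\left(6 \right)},-17 - -33 \right)} = - \left(- \frac{15}{6}\right)^{2} = - \left(\left(-15\right) \frac{1}{6}\right)^{2} = - \left(- \frac{5}{2}\right)^{2} = \left(-1\right) \frac{25}{4} = - \frac{25}{4}$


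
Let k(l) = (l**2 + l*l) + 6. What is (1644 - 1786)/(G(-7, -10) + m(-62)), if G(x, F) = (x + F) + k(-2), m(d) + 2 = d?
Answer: 142/67 ≈ 2.1194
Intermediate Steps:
k(l) = 6 + 2*l**2 (k(l) = (l**2 + l**2) + 6 = 2*l**2 + 6 = 6 + 2*l**2)
m(d) = -2 + d
G(x, F) = 14 + F + x (G(x, F) = (x + F) + (6 + 2*(-2)**2) = (F + x) + (6 + 2*4) = (F + x) + (6 + 8) = (F + x) + 14 = 14 + F + x)
(1644 - 1786)/(G(-7, -10) + m(-62)) = (1644 - 1786)/((14 - 10 - 7) + (-2 - 62)) = -142/(-3 - 64) = -142/(-67) = -142*(-1/67) = 142/67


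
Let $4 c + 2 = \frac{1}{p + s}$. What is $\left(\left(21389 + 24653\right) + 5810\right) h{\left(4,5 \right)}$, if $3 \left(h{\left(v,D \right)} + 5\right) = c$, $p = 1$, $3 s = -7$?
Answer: $- \frac{1084571}{4} \approx -2.7114 \cdot 10^{5}$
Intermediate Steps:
$s = - \frac{7}{3}$ ($s = \frac{1}{3} \left(-7\right) = - \frac{7}{3} \approx -2.3333$)
$c = - \frac{11}{16}$ ($c = - \frac{1}{2} + \frac{1}{4 \left(1 - \frac{7}{3}\right)} = - \frac{1}{2} + \frac{1}{4 \left(- \frac{4}{3}\right)} = - \frac{1}{2} + \frac{1}{4} \left(- \frac{3}{4}\right) = - \frac{1}{2} - \frac{3}{16} = - \frac{11}{16} \approx -0.6875$)
$h{\left(v,D \right)} = - \frac{251}{48}$ ($h{\left(v,D \right)} = -5 + \frac{1}{3} \left(- \frac{11}{16}\right) = -5 - \frac{11}{48} = - \frac{251}{48}$)
$\left(\left(21389 + 24653\right) + 5810\right) h{\left(4,5 \right)} = \left(\left(21389 + 24653\right) + 5810\right) \left(- \frac{251}{48}\right) = \left(46042 + 5810\right) \left(- \frac{251}{48}\right) = 51852 \left(- \frac{251}{48}\right) = - \frac{1084571}{4}$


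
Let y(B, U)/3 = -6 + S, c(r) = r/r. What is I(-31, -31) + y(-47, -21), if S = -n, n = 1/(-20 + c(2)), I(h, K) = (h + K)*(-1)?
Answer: 839/19 ≈ 44.158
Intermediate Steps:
I(h, K) = -K - h (I(h, K) = (K + h)*(-1) = -K - h)
c(r) = 1
n = -1/19 (n = 1/(-20 + 1) = 1/(-19) = -1/19 ≈ -0.052632)
S = 1/19 (S = -1*(-1/19) = 1/19 ≈ 0.052632)
y(B, U) = -339/19 (y(B, U) = 3*(-6 + 1/19) = 3*(-113/19) = -339/19)
I(-31, -31) + y(-47, -21) = (-1*(-31) - 1*(-31)) - 339/19 = (31 + 31) - 339/19 = 62 - 339/19 = 839/19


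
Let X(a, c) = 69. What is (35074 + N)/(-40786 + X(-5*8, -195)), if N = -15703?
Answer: -19371/40717 ≈ -0.47575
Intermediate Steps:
(35074 + N)/(-40786 + X(-5*8, -195)) = (35074 - 15703)/(-40786 + 69) = 19371/(-40717) = 19371*(-1/40717) = -19371/40717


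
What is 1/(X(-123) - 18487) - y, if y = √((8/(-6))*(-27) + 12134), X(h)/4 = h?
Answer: -1/18979 - √12170 ≈ -110.32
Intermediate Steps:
X(h) = 4*h
y = √12170 (y = √((8*(-⅙))*(-27) + 12134) = √(-4/3*(-27) + 12134) = √(36 + 12134) = √12170 ≈ 110.32)
1/(X(-123) - 18487) - y = 1/(4*(-123) - 18487) - √12170 = 1/(-492 - 18487) - √12170 = 1/(-18979) - √12170 = -1/18979 - √12170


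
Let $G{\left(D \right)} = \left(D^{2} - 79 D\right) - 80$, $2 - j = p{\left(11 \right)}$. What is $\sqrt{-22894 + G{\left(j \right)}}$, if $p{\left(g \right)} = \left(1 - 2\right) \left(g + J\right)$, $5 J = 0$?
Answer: $6 i \sqrt{662} \approx 154.38 i$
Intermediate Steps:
$J = 0$ ($J = \frac{1}{5} \cdot 0 = 0$)
$p{\left(g \right)} = - g$ ($p{\left(g \right)} = \left(1 - 2\right) \left(g + 0\right) = - g$)
$j = 13$ ($j = 2 - \left(-1\right) 11 = 2 - -11 = 2 + 11 = 13$)
$G{\left(D \right)} = -80 + D^{2} - 79 D$
$\sqrt{-22894 + G{\left(j \right)}} = \sqrt{-22894 - \left(1107 - 169\right)} = \sqrt{-22894 - 938} = \sqrt{-23832} = 6 i \sqrt{662}$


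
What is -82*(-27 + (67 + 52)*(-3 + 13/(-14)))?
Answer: 40549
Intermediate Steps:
-82*(-27 + (67 + 52)*(-3 + 13/(-14))) = -82*(-27 + 119*(-3 + 13*(-1/14))) = -82*(-27 + 119*(-3 - 13/14)) = -82*(-27 + 119*(-55/14)) = -82*(-27 - 935/2) = -82*(-989/2) = 40549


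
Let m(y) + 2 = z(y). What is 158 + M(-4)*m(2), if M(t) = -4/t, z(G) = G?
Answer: 158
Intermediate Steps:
m(y) = -2 + y
158 + M(-4)*m(2) = 158 + (-4/(-4))*(-2 + 2) = 158 - 4*(-¼)*0 = 158 + 1*0 = 158 + 0 = 158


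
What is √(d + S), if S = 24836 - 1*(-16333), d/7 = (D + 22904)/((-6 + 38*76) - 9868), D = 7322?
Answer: √10243580782/499 ≈ 202.83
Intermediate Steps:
d = -15113/499 (d = 7*((7322 + 22904)/((-6 + 38*76) - 9868)) = 7*(30226/((-6 + 2888) - 9868)) = 7*(30226/(2882 - 9868)) = 7*(30226/(-6986)) = 7*(30226*(-1/6986)) = 7*(-2159/499) = -15113/499 ≈ -30.287)
S = 41169 (S = 24836 + 16333 = 41169)
√(d + S) = √(-15113/499 + 41169) = √(20528218/499) = √10243580782/499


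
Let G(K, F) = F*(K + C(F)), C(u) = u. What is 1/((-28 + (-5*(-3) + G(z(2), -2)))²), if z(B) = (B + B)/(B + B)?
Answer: 1/121 ≈ 0.0082645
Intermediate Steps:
z(B) = 1 (z(B) = (2*B)/((2*B)) = (2*B)*(1/(2*B)) = 1)
G(K, F) = F*(F + K) (G(K, F) = F*(K + F) = F*(F + K))
1/((-28 + (-5*(-3) + G(z(2), -2)))²) = 1/((-28 + (-5*(-3) - 2*(-2 + 1)))²) = 1/((-28 + (15 - 2*(-1)))²) = 1/((-28 + (15 + 2))²) = 1/((-28 + 17)²) = 1/((-11)²) = 1/121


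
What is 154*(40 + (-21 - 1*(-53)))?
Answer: 11088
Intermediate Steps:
154*(40 + (-21 - 1*(-53))) = 154*(40 + (-21 + 53)) = 154*(40 + 32) = 154*72 = 11088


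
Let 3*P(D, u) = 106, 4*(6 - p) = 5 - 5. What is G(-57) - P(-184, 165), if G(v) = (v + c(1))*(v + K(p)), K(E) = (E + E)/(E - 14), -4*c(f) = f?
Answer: 79531/24 ≈ 3313.8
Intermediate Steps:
c(f) = -f/4
p = 6 (p = 6 - (5 - 5)/4 = 6 - ¼*0 = 6 + 0 = 6)
P(D, u) = 106/3 (P(D, u) = (⅓)*106 = 106/3)
K(E) = 2*E/(-14 + E) (K(E) = (2*E)/(-14 + E) = 2*E/(-14 + E))
G(v) = (-3/2 + v)*(-¼ + v) (G(v) = (v - ¼*1)*(v + 2*6/(-14 + 6)) = (v - ¼)*(v + 2*6/(-8)) = (-¼ + v)*(v + 2*6*(-⅛)) = (-¼ + v)*(v - 3/2) = (-¼ + v)*(-3/2 + v) = (-3/2 + v)*(-¼ + v))
G(-57) - P(-184, 165) = (3/8 + (-57)² - 7/4*(-57)) - 1*106/3 = (3/8 + 3249 + 399/4) - 106/3 = 26793/8 - 106/3 = 79531/24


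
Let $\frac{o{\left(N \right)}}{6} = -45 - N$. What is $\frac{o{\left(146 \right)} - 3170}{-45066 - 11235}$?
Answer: $\frac{4316}{56301} \approx 0.076659$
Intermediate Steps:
$o{\left(N \right)} = -270 - 6 N$ ($o{\left(N \right)} = 6 \left(-45 - N\right) = -270 - 6 N$)
$\frac{o{\left(146 \right)} - 3170}{-45066 - 11235} = \frac{\left(-270 - 876\right) - 3170}{-45066 - 11235} = \frac{\left(-270 - 876\right) - 3170}{-56301} = \left(-1146 - 3170\right) \left(- \frac{1}{56301}\right) = \left(-4316\right) \left(- \frac{1}{56301}\right) = \frac{4316}{56301}$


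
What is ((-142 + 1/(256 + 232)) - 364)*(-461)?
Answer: 113833347/488 ≈ 2.3327e+5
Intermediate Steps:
((-142 + 1/(256 + 232)) - 364)*(-461) = ((-142 + 1/488) - 364)*(-461) = (-69295/488 - 364)*(-461) = -246927/488*(-461) = 113833347/488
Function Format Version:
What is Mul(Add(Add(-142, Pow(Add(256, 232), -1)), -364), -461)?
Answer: Rational(113833347, 488) ≈ 2.3327e+5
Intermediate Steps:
Mul(Add(Add(-142, Pow(Add(256, 232), -1)), -364), -461) = Mul(Add(Add(-142, Pow(488, -1)), -364), -461) = Mul(Add(Add(-142, Rational(1, 488)), -364), -461) = Mul(Add(Rational(-69295, 488), -364), -461) = Mul(Rational(-246927, 488), -461) = Rational(113833347, 488)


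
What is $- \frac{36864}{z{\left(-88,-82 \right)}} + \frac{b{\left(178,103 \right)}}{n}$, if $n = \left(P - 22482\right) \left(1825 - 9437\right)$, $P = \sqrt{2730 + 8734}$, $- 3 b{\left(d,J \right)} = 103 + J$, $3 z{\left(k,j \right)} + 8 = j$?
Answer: $\frac{1181898080582763}{961831120580} - \frac{103 \sqrt{2866}}{2885493361740} \approx 1228.8$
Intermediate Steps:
$z{\left(k,j \right)} = - \frac{8}{3} + \frac{j}{3}$
$b{\left(d,J \right)} = - \frac{103}{3} - \frac{J}{3}$ ($b{\left(d,J \right)} = - \frac{103 + J}{3} = - \frac{103}{3} - \frac{J}{3}$)
$P = 2 \sqrt{2866}$ ($P = \sqrt{11464} = 2 \sqrt{2866} \approx 107.07$)
$n = 171132984 - 15224 \sqrt{2866}$ ($n = \left(2 \sqrt{2866} - 22482\right) \left(1825 - 9437\right) = \left(-22482 + 2 \sqrt{2866}\right) \left(1825 + \left(-12581 + 3144\right)\right) = \left(-22482 + 2 \sqrt{2866}\right) \left(1825 - 9437\right) = \left(-22482 + 2 \sqrt{2866}\right) \left(-7612\right) = 171132984 - 15224 \sqrt{2866} \approx 1.7032 \cdot 10^{8}$)
$- \frac{36864}{z{\left(-88,-82 \right)}} + \frac{b{\left(178,103 \right)}}{n} = - \frac{36864}{- \frac{8}{3} + \frac{1}{3} \left(-82\right)} + \frac{- \frac{103}{3} - \frac{103}{3}}{171132984 - 15224 \sqrt{2866}} = - \frac{36864}{- \frac{8}{3} - \frac{82}{3}} + \frac{- \frac{103}{3} - \frac{103}{3}}{171132984 - 15224 \sqrt{2866}} = - \frac{36864}{-30} - \frac{206}{3 \left(171132984 - 15224 \sqrt{2866}\right)} = \left(-36864\right) \left(- \frac{1}{30}\right) - \frac{206}{3 \left(171132984 - 15224 \sqrt{2866}\right)} = \frac{6144}{5} - \frac{206}{3 \left(171132984 - 15224 \sqrt{2866}\right)}$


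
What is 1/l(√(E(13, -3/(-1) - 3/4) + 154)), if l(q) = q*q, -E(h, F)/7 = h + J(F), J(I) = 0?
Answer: 1/63 ≈ 0.015873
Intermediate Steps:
E(h, F) = -7*h (E(h, F) = -7*(h + 0) = -7*h)
l(q) = q²
1/l(√(E(13, -3/(-1) - 3/4) + 154)) = 1/((√(-7*13 + 154))²) = 1/((√(-91 + 154))²) = 1/((√63)²) = 1/((3*√7)²) = 1/63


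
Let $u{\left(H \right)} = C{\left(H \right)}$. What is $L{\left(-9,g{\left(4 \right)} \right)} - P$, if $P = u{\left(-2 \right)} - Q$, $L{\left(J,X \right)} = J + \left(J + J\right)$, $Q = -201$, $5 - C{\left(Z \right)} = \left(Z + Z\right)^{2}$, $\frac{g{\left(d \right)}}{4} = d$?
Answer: $-217$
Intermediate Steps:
$g{\left(d \right)} = 4 d$
$C{\left(Z \right)} = 5 - 4 Z^{2}$ ($C{\left(Z \right)} = 5 - \left(Z + Z\right)^{2} = 5 - \left(2 Z\right)^{2} = 5 - 4 Z^{2}$)
$u{\left(H \right)} = 5 - 4 H^{2}$
$L{\left(J,X \right)} = 3 J$ ($L{\left(J,X \right)} = J + 2 J = 3 J$)
$P = 190$ ($P = \left(5 - 4 \left(-2\right)^{2}\right) - -201 = \left(5 - 16\right) + 201 = -11 + 201 = 190$)
$L{\left(-9,g{\left(4 \right)} \right)} - P = 3 \left(-9\right) - 190 = -27 - 190 = -217$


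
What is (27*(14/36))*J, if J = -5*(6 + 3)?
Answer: -945/2 ≈ -472.50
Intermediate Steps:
J = -45 (J = -5*9 = -45)
(27*(14/36))*J = (27*(14/36))*(-45) = (27*(14*(1/36)))*(-45) = (27*(7/18))*(-45) = (21/2)*(-45) = -945/2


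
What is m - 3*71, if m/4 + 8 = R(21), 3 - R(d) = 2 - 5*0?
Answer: -241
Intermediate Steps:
R(d) = 1 (R(d) = 3 - (2 - 5*0) = 3 - (2 + 0) = 3 - 1*2 = 3 - 2 = 1)
m = -28 (m = -32 + 4*1 = -32 + 4 = -28)
m - 3*71 = -28 - 3*71 = -28 - 213 = -241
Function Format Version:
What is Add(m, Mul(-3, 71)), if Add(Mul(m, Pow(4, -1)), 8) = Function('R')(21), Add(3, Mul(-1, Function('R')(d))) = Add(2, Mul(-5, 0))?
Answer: -241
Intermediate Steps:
Function('R')(d) = 1 (Function('R')(d) = Add(3, Mul(-1, Add(2, Mul(-5, 0)))) = Add(3, Mul(-1, Add(2, 0))) = Add(3, Mul(-1, 2)) = Add(3, -2) = 1)
m = -28 (m = Add(-32, Mul(4, 1)) = Add(-32, 4) = -28)
Add(m, Mul(-3, 71)) = Add(-28, Mul(-3, 71)) = Add(-28, -213) = -241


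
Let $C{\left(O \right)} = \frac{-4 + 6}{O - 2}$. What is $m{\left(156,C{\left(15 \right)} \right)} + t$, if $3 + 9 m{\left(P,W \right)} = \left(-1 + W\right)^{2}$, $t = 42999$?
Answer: $\frac{65401093}{1521} \approx 42999.0$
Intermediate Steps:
$C{\left(O \right)} = \frac{2}{-2 + O}$
$m{\left(P,W \right)} = - \frac{1}{3} + \frac{\left(-1 + W\right)^{2}}{9}$
$m{\left(156,C{\left(15 \right)} \right)} + t = \left(- \frac{1}{3} + \frac{\left(-1 + \frac{2}{-2 + 15}\right)^{2}}{9}\right) + 42999 = \left(- \frac{1}{3} + \frac{\left(-1 + \frac{2}{13}\right)^{2}}{9}\right) + 42999 = \left(- \frac{1}{3} + \frac{\left(- \frac{11}{13}\right)^{2}}{9}\right) + 42999 = \left(- \frac{1}{3} + \frac{1}{9} \cdot \frac{121}{169}\right) + 42999 = \left(- \frac{1}{3} + \frac{121}{1521}\right) + 42999 = - \frac{386}{1521} + 42999 = \frac{65401093}{1521}$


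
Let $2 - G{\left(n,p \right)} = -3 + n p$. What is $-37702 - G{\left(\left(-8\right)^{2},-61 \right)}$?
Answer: $-41611$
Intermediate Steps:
$G{\left(n,p \right)} = 5 - n p$ ($G{\left(n,p \right)} = 2 - \left(-3 + n p\right) = 5 - n p$)
$-37702 - G{\left(\left(-8\right)^{2},-61 \right)} = -37702 - \left(5 - \left(-8\right)^{2} \left(-61\right)\right) = -37702 - \left(5 - 64 \left(-61\right)\right) = -37702 - \left(5 + 3904\right) = -37702 - 3909 = -41611$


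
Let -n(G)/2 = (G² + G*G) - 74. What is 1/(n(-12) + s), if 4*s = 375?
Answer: -4/1337 ≈ -0.0029918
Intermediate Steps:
s = 375/4 (s = (¼)*375 = 375/4 ≈ 93.750)
n(G) = 148 - 4*G² (n(G) = -2*((G² + G*G) - 74) = -2*((G² + G²) - 74) = -2*(2*G² - 74) = -2*(-74 + 2*G²) = 148 - 4*G²)
1/(n(-12) + s) = 1/((148 - 4*(-12)²) + 375/4) = 1/((148 - 4*144) + 375/4) = 1/((148 - 576) + 375/4) = 1/(-428 + 375/4) = 1/(-1337/4) = -4/1337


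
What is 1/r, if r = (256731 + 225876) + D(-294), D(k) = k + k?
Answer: 1/482019 ≈ 2.0746e-6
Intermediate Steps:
D(k) = 2*k
r = 482019 (r = (256731 + 225876) + 2*(-294) = 482607 - 588 = 482019)
1/r = 1/482019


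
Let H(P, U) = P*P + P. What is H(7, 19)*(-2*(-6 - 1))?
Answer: 784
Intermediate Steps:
H(P, U) = P + P² (H(P, U) = P² + P = P + P²)
H(7, 19)*(-2*(-6 - 1)) = (7*(1 + 7))*(-2*(-6 - 1)) = (7*8)*(-2*(-7)) = 56*14 = 784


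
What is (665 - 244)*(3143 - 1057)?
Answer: 878206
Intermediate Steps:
(665 - 244)*(3143 - 1057) = 421*2086 = 878206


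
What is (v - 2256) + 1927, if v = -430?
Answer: -759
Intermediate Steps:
(v - 2256) + 1927 = (-430 - 2256) + 1927 = -2686 + 1927 = -759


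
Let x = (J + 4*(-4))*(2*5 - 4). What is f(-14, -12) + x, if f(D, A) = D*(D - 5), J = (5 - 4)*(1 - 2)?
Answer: 164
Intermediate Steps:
J = -1 (J = 1*(-1) = -1)
f(D, A) = D*(-5 + D)
x = -102 (x = (-1 + 4*(-4))*(2*5 - 4) = (-1 - 16)*(10 - 4) = -17*6 = -102)
f(-14, -12) + x = -14*(-5 - 14) - 102 = -14*(-19) - 102 = 266 - 102 = 164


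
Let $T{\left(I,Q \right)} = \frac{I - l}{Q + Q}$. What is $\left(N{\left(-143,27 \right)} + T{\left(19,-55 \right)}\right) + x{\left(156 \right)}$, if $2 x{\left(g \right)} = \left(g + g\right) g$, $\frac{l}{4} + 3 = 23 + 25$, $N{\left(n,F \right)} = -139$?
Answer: $\frac{2661831}{110} \approx 24198.0$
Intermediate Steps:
$l = 180$ ($l = -12 + 4 \left(23 + 25\right) = -12 + 4 \cdot 48 = -12 + 192 = 180$)
$x{\left(g \right)} = g^{2}$ ($x{\left(g \right)} = \frac{\left(g + g\right) g}{2} = \frac{2 g g}{2} = \frac{2 g^{2}}{2} = g^{2}$)
$T{\left(I,Q \right)} = \frac{-180 + I}{2 Q}$ ($T{\left(I,Q \right)} = \frac{I - 180}{Q + Q} = \frac{I - 180}{2 Q} = \left(-180 + I\right) \frac{1}{2 Q} = \frac{-180 + I}{2 Q}$)
$\left(N{\left(-143,27 \right)} + T{\left(19,-55 \right)}\right) + x{\left(156 \right)} = \left(-139 + \frac{-180 + 19}{2 \left(-55\right)}\right) + 156^{2} = \left(-139 + \frac{1}{2} \left(- \frac{1}{55}\right) \left(-161\right)\right) + 24336 = \left(-139 + \frac{161}{110}\right) + 24336 = - \frac{15129}{110} + 24336 = \frac{2661831}{110}$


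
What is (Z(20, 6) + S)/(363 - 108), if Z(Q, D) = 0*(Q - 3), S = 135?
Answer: 9/17 ≈ 0.52941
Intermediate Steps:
Z(Q, D) = 0 (Z(Q, D) = 0*(-3 + Q) = 0)
(Z(20, 6) + S)/(363 - 108) = (0 + 135)/(363 - 108) = 135/255 = 135*(1/255) = 9/17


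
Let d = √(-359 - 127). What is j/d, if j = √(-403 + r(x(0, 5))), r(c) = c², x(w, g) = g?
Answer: √7/3 ≈ 0.88192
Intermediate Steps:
j = 3*I*√42 (j = √(-403 + 5²) = √(-403 + 25) = √(-378) = 3*I*√42 ≈ 19.442*I)
d = 9*I*√6 (d = √(-486) = 9*I*√6 ≈ 22.045*I)
j/d = (3*I*√42)/((9*I*√6)) = (3*I*√42)*(-I*√6/54) = √7/3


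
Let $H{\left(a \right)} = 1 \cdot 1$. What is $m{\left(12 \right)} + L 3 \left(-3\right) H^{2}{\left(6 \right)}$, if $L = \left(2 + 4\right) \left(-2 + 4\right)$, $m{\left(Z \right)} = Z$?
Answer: $-96$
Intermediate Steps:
$H{\left(a \right)} = 1$
$L = 12$ ($L = 6 \cdot 2 = 12$)
$m{\left(12 \right)} + L 3 \left(-3\right) H^{2}{\left(6 \right)} = 12 + 12 \cdot 3 \left(-3\right) 1^{2} = 12 + 36 \left(-3\right) 1 = 12 - 108 = -96$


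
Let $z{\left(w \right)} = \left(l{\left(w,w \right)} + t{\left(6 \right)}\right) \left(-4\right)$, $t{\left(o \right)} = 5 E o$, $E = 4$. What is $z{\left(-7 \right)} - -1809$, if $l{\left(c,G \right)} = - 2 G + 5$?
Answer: $1253$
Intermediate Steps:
$t{\left(o \right)} = 20 o$ ($t{\left(o \right)} = 5 \cdot 4 o = 20 o$)
$l{\left(c,G \right)} = 5 - 2 G$
$z{\left(w \right)} = -500 + 8 w$ ($z{\left(w \right)} = \left(\left(5 - 2 w\right) + 20 \cdot 6\right) \left(-4\right) = \left(\left(5 - 2 w\right) + 120\right) \left(-4\right) = \left(125 - 2 w\right) \left(-4\right) = -500 + 8 w$)
$z{\left(-7 \right)} - -1809 = \left(-500 + 8 \left(-7\right)\right) - -1809 = \left(-500 - 56\right) + 1809 = -556 + 1809 = 1253$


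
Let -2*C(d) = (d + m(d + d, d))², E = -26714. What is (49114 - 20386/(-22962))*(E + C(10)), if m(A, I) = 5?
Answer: -30254284312631/22962 ≈ -1.3176e+9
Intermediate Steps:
C(d) = -(5 + d)²/2 (C(d) = -(d + 5)²/2 = -(5 + d)²/2)
(49114 - 20386/(-22962))*(E + C(10)) = (49114 - 20386/(-22962))*(-26714 - (5 + 10)²/2) = (49114 - 20386*(-1/22962))*(-26714 - ½*15²) = (49114 + 10193/11481)*(-26714 - ½*225) = 563888027*(-26714 - 225/2)/11481 = (563888027/11481)*(-53653/2) = -30254284312631/22962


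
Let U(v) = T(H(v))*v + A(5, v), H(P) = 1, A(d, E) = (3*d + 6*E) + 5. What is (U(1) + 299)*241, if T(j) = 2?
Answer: 78807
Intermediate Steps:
A(d, E) = 5 + 3*d + 6*E
U(v) = 20 + 8*v (U(v) = 2*v + (5 + 3*5 + 6*v) = 2*v + (5 + 15 + 6*v) = 2*v + (20 + 6*v) = 20 + 8*v)
(U(1) + 299)*241 = ((20 + 8*1) + 299)*241 = ((20 + 8) + 299)*241 = (28 + 299)*241 = 327*241 = 78807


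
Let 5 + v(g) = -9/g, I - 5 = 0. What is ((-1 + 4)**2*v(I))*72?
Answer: -22032/5 ≈ -4406.4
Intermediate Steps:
I = 5 (I = 5 + 0 = 5)
v(g) = -5 - 9/g
((-1 + 4)**2*v(I))*72 = ((-1 + 4)**2*(-5 - 9/5))*72 = (3**2*(-5 - 9*1/5))*72 = (9*(-5 - 9/5))*72 = (9*(-34/5))*72 = -306/5*72 = -22032/5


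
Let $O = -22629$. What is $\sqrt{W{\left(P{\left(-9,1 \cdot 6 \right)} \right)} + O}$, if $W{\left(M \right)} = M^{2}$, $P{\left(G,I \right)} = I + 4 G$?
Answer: $i \sqrt{21729} \approx 147.41 i$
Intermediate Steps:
$\sqrt{W{\left(P{\left(-9,1 \cdot 6 \right)} \right)} + O} = \sqrt{\left(1 \cdot 6 + 4 \left(-9\right)\right)^{2} - 22629} = \sqrt{\left(6 - 36\right)^{2} - 22629} = \sqrt{\left(-30\right)^{2} - 22629} = \sqrt{900 - 22629} = \sqrt{-21729} = i \sqrt{21729}$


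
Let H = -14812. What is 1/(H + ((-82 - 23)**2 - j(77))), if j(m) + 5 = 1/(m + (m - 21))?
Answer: -133/503007 ≈ -0.00026441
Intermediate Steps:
j(m) = -5 + 1/(-21 + 2*m) (j(m) = -5 + 1/(m + (m - 21)) = -5 + 1/(m + (-21 + m)) = -5 + 1/(-21 + 2*m))
1/(H + ((-82 - 23)**2 - j(77))) = 1/(-14812 + ((-82 - 23)**2 - 2*(53 - 5*77)/(-21 + 2*77))) = 1/(-14812 + ((-105)**2 - 2*(53 - 385)/(-21 + 154))) = 1/(-14812 + (11025 - 2*(-332)/133)) = 1/(-14812 + (11025 - 1*(-664/133))) = 1/(-14812 + (11025 + 664/133)) = 1/(-14812 + 1466989/133) = 1/(-503007/133) = -133/503007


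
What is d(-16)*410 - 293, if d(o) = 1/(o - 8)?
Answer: -3721/12 ≈ -310.08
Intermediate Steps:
d(o) = 1/(-8 + o)
d(-16)*410 - 293 = 410/(-8 - 16) - 293 = 410/(-24) - 293 = -1/24*410 - 293 = -205/12 - 293 = -3721/12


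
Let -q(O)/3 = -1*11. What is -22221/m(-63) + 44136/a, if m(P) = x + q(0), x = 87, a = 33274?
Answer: -122347539/665480 ≈ -183.85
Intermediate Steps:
q(O) = 33 (q(O) = -(-3)*11 = -3*(-11) = 33)
m(P) = 120 (m(P) = 87 + 33 = 120)
-22221/m(-63) + 44136/a = -22221/120 + 44136/33274 = -22221*1/120 + 44136*(1/33274) = -7407/40 + 22068/16637 = -122347539/665480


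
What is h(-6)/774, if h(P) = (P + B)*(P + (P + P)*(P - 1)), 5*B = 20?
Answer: -26/129 ≈ -0.20155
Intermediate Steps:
B = 4 (B = (⅕)*20 = 4)
h(P) = (4 + P)*(P + 2*P*(-1 + P)) (h(P) = (P + 4)*(P + (P + P)*(P - 1)) = (4 + P)*(P + (2*P)*(-1 + P)) = (4 + P)*(P + 2*P*(-1 + P)))
h(-6)/774 = -6*(-4 + 2*(-6)² + 7*(-6))/774 = -6*(-4 + 2*36 - 42)*(1/774) = -6*(-4 + 72 - 42)*(1/774) = -6*26*(1/774) = -156*1/774 = -26/129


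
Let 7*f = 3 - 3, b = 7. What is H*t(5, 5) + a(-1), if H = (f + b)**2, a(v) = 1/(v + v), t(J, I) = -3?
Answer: -295/2 ≈ -147.50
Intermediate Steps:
f = 0 (f = (3 - 3)/7 = (1/7)*0 = 0)
a(v) = 1/(2*v)
H = 49 (H = (0 + 7)**2 = 7**2 = 49)
H*t(5, 5) + a(-1) = 49*(-3) + (1/2)/(-1) = -147 + (1/2)*(-1) = -147 - 1/2 = -295/2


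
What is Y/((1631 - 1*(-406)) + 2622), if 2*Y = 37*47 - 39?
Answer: 850/4659 ≈ 0.18244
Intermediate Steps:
Y = 850 (Y = (37*47 - 39)/2 = (1739 - 39)/2 = (1/2)*1700 = 850)
Y/((1631 - 1*(-406)) + 2622) = 850/((1631 - 1*(-406)) + 2622) = 850/((1631 + 406) + 2622) = 850/(2037 + 2622) = 850/4659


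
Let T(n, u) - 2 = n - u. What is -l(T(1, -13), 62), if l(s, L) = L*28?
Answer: -1736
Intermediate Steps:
T(n, u) = 2 + n - u (T(n, u) = 2 + (n - u) = 2 + n - u)
l(s, L) = 28*L
-l(T(1, -13), 62) = -28*62 = -1*1736 = -1736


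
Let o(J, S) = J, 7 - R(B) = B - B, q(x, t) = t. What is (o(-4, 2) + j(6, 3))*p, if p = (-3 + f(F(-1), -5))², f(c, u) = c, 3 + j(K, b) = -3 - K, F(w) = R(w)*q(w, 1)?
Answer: -256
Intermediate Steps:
R(B) = 7 (R(B) = 7 - (B - B) = 7 - 1*0 = 7 + 0 = 7)
F(w) = 7 (F(w) = 7*1 = 7)
j(K, b) = -6 - K (j(K, b) = -3 + (-3 - K) = -6 - K)
p = 16 (p = (-3 + 7)² = 4² = 16)
(o(-4, 2) + j(6, 3))*p = (-4 + (-6 - 1*6))*16 = (-4 + (-6 - 6))*16 = (-4 - 12)*16 = -16*16 = -256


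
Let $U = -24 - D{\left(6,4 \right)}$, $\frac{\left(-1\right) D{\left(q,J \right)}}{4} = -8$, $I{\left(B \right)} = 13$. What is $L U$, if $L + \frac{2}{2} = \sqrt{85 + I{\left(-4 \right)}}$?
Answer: $56 - 392 \sqrt{2} \approx -498.37$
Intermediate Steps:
$D{\left(q,J \right)} = 32$ ($D{\left(q,J \right)} = \left(-4\right) \left(-8\right) = 32$)
$L = -1 + 7 \sqrt{2}$ ($L = -1 + \sqrt{85 + 13} = -1 + \sqrt{98} = -1 + 7 \sqrt{2} \approx 8.8995$)
$U = -56$ ($U = -24 - 32 = -56$)
$L U = \left(-1 + 7 \sqrt{2}\right) \left(-56\right) = 56 - 392 \sqrt{2}$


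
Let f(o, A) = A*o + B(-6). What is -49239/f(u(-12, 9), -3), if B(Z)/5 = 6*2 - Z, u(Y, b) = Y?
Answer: -5471/14 ≈ -390.79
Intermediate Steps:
B(Z) = 60 - 5*Z (B(Z) = 5*(6*2 - Z) = 5*(12 - Z) = 60 - 5*Z)
f(o, A) = 90 + A*o (f(o, A) = A*o + (60 - 5*(-6)) = A*o + (60 + 30) = A*o + 90 = 90 + A*o)
-49239/f(u(-12, 9), -3) = -49239/(90 - 3*(-12)) = -49239/(90 + 36) = -49239/126 = -49239*1/126 = -5471/14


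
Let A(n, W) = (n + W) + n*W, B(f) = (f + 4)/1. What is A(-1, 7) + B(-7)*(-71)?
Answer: 212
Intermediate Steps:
B(f) = 4 + f (B(f) = (4 + f)*1 = 4 + f)
A(n, W) = W + n + W*n (A(n, W) = (W + n) + W*n = W + n + W*n)
A(-1, 7) + B(-7)*(-71) = (7 - 1 + 7*(-1)) + (4 - 7)*(-71) = (7 - 1 - 7) - 3*(-71) = -1 + 213 = 212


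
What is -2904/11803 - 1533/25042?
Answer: -8255997/26870066 ≈ -0.30726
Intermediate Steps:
-2904/11803 - 1533/25042 = -2904*1/11803 - 1533*1/25042 = -264/1073 - 1533/25042 = -8255997/26870066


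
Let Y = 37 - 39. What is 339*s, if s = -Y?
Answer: 678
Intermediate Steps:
Y = -2
s = 2 (s = -1*(-2) = 2)
339*s = 339*2 = 678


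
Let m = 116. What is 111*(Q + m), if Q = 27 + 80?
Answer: 24753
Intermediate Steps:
Q = 107
111*(Q + m) = 111*(107 + 116) = 111*223 = 24753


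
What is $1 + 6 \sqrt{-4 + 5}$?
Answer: $7$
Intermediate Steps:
$1 + 6 \sqrt{-4 + 5} = 1 + 6 \sqrt{1} = 1 + 6 \cdot 1 = 1 + 6 = 7$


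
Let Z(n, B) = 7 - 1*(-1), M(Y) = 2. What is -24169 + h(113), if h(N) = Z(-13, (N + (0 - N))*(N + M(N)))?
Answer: -24161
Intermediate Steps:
Z(n, B) = 8 (Z(n, B) = 7 + 1 = 8)
h(N) = 8
-24169 + h(113) = -24169 + 8 = -24161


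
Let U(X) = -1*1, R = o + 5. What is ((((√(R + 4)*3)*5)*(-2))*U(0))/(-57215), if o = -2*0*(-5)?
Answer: -18/11443 ≈ -0.0015730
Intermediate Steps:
o = 0 (o = 0*(-5) = 0)
R = 5 (R = 0 + 5 = 5)
U(X) = -1
((((√(R + 4)*3)*5)*(-2))*U(0))/(-57215) = ((((√(5 + 4)*3)*5)*(-2))*(-1))/(-57215) = ((((√9*3)*5)*(-2))*(-1))*(-1/57215) = ((((3*3)*5)*(-2))*(-1))*(-1/57215) = (((9*5)*(-2))*(-1))*(-1/57215) = ((45*(-2))*(-1))*(-1/57215) = -90*(-1)*(-1/57215) = 90*(-1/57215) = -18/11443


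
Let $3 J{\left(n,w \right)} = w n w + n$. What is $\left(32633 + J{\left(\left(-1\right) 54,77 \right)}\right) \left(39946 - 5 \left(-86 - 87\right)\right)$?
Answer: $-3024380777$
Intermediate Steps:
$J{\left(n,w \right)} = \frac{n}{3} + \frac{n w^{2}}{3}$ ($J{\left(n,w \right)} = \frac{w n w + n}{3} = \frac{n w w + n}{3} = \frac{n w^{2} + n}{3} = \frac{n + n w^{2}}{3} = \frac{n}{3} + \frac{n w^{2}}{3}$)
$\left(32633 + J{\left(\left(-1\right) 54,77 \right)}\right) \left(39946 - 5 \left(-86 - 87\right)\right) = \left(32633 + \frac{\left(-1\right) 54 \left(1 + 77^{2}\right)}{3}\right) \left(39946 - 5 \left(-86 - 87\right)\right) = \left(32633 + \frac{1}{3} \left(-54\right) \left(1 + 5929\right)\right) \left(39946 - -865\right) = \left(32633 + \frac{1}{3} \left(-54\right) 5930\right) \left(39946 + 865\right) = \left(32633 - 106740\right) 40811 = \left(-74107\right) 40811 = -3024380777$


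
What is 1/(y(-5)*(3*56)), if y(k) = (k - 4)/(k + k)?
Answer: 5/756 ≈ 0.0066138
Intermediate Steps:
y(k) = (-4 + k)/(2*k) (y(k) = (-4 + k)/((2*k)) = (-4 + k)*(1/(2*k)) = (-4 + k)/(2*k))
1/(y(-5)*(3*56)) = 1/(((½)*(-4 - 5)/(-5))*(3*56)) = 1/(((½)*(-⅕)*(-9))*168) = 1/((9/10)*168) = 1/(756/5) = 5/756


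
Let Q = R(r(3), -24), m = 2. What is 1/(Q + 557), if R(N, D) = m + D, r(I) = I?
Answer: 1/535 ≈ 0.0018692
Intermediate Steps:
R(N, D) = 2 + D
Q = -22 (Q = 2 - 24 = -22)
1/(Q + 557) = 1/(-22 + 557) = 1/535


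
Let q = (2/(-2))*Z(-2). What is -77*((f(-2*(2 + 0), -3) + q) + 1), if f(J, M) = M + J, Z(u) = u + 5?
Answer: 693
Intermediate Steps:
Z(u) = 5 + u
f(J, M) = J + M
q = -3 (q = (2/(-2))*(5 - 2) = (2*(-1/2))*3 = -1*3 = -3)
-77*((f(-2*(2 + 0), -3) + q) + 1) = -77*(((-2*(2 + 0) - 3) - 3) + 1) = -77*(((-2*2 - 3) - 3) + 1) = -77*(((-4 - 3) - 3) + 1) = -77*((-7 - 3) + 1) = -77*(-10 + 1) = -77*(-9) = 693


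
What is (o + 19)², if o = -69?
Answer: 2500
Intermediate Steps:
(o + 19)² = (-69 + 19)² = (-50)² = 2500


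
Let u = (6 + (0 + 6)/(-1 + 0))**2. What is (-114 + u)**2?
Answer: 12996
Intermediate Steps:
u = 0 (u = (6 + 6/(-1))**2 = (6 + 6*(-1))**2 = (6 - 6)**2 = 0**2 = 0)
(-114 + u)**2 = (-114 + 0)**2 = (-114)**2 = 12996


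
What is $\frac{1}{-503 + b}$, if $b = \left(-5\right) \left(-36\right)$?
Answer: $- \frac{1}{323} \approx -0.003096$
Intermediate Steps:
$b = 180$
$\frac{1}{-503 + b} = \frac{1}{-503 + 180} = \frac{1}{-323} = - \frac{1}{323}$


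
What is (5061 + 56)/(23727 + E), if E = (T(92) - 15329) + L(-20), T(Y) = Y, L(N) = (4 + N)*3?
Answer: 731/1206 ≈ 0.60614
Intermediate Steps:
L(N) = 12 + 3*N
E = -15285 (E = (92 - 15329) + (12 + 3*(-20)) = -15237 + (12 - 60) = -15237 - 48 = -15285)
(5061 + 56)/(23727 + E) = (5061 + 56)/(23727 - 15285) = 5117/8442 = 5117*(1/8442) = 731/1206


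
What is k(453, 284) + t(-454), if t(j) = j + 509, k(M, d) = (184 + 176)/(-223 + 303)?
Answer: 119/2 ≈ 59.500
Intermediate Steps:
k(M, d) = 9/2 (k(M, d) = 360/80 = 360*(1/80) = 9/2)
t(j) = 509 + j
k(453, 284) + t(-454) = 9/2 + (509 - 454) = 9/2 + 55 = 119/2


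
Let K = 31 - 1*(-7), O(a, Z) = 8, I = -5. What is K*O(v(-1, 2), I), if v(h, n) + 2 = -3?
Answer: 304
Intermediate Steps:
v(h, n) = -5 (v(h, n) = -2 - 3 = -5)
K = 38 (K = 31 + 7 = 38)
K*O(v(-1, 2), I) = 38*8 = 304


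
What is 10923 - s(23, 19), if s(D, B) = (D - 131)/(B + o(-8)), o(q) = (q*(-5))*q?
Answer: 3287715/301 ≈ 10923.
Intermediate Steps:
o(q) = -5*q² (o(q) = (-5*q)*q = -5*q²)
s(D, B) = (-131 + D)/(-320 + B) (s(D, B) = (D - 131)/(B - 5*(-8)²) = (-131 + D)/(B - 5*64) = (-131 + D)/(B - 320) = (-131 + D)/(-320 + B))
10923 - s(23, 19) = 10923 - (-131 + 23)/(-320 + 19) = 10923 - (-108)/(-301) = 10923 - (-1)*(-108)/301 = 10923 - 1*108/301 = 10923 - 108/301 = 3287715/301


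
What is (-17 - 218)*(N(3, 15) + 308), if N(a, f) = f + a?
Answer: -76610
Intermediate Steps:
N(a, f) = a + f
(-17 - 218)*(N(3, 15) + 308) = (-17 - 218)*((3 + 15) + 308) = -235*(18 + 308) = -235*326 = -76610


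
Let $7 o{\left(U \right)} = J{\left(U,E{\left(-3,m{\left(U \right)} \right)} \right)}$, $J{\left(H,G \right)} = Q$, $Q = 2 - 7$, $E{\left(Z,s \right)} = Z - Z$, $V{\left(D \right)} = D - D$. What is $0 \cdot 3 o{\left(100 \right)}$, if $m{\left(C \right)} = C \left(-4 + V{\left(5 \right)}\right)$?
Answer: $0$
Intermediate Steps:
$V{\left(D \right)} = 0$
$m{\left(C \right)} = - 4 C$ ($m{\left(C \right)} = C \left(-4 + 0\right) = C \left(-4\right) = - 4 C$)
$E{\left(Z,s \right)} = 0$
$Q = -5$ ($Q = 2 - 7 = -5$)
$J{\left(H,G \right)} = -5$
$o{\left(U \right)} = - \frac{5}{7}$ ($o{\left(U \right)} = \frac{1}{7} \left(-5\right) = - \frac{5}{7}$)
$0 \cdot 3 o{\left(100 \right)} = 0 \cdot 3 \left(- \frac{5}{7}\right) = 0 \left(- \frac{5}{7}\right) = 0$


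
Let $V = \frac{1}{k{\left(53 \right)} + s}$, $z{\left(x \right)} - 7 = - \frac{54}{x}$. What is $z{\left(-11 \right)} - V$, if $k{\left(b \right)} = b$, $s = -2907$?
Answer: $\frac{373885}{31394} \approx 11.909$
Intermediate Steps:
$z{\left(x \right)} = 7 - \frac{54}{x}$
$V = - \frac{1}{2854}$ ($V = \frac{1}{53 - 2907} = \frac{1}{-2854} = - \frac{1}{2854} \approx -0.00035039$)
$z{\left(-11 \right)} - V = \left(7 - \frac{54}{-11}\right) - - \frac{1}{2854} = \left(7 - - \frac{54}{11}\right) + \frac{1}{2854} = \left(7 + \frac{54}{11}\right) + \frac{1}{2854} = \frac{131}{11} + \frac{1}{2854} = \frac{373885}{31394}$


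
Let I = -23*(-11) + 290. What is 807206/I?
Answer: 807206/543 ≈ 1486.6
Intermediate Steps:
I = 543 (I = 253 + 290 = 543)
807206/I = 807206/543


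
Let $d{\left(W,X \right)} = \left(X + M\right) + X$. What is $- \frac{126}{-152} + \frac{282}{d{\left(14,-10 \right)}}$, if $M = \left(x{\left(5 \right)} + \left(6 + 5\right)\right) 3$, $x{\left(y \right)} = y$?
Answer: $\frac{5799}{532} \approx 10.9$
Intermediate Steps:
$M = 48$ ($M = \left(5 + \left(6 + 5\right)\right) 3 = \left(5 + 11\right) 3 = 16 \cdot 3 = 48$)
$d{\left(W,X \right)} = 48 + 2 X$ ($d{\left(W,X \right)} = \left(X + 48\right) + X = \left(48 + X\right) + X = 48 + 2 X$)
$- \frac{126}{-152} + \frac{282}{d{\left(14,-10 \right)}} = - \frac{126}{-152} + \frac{282}{48 + 2 \left(-10\right)} = \left(-126\right) \left(- \frac{1}{152}\right) + \frac{282}{48 - 20} = \frac{63}{76} + \frac{282}{28} = \frac{63}{76} + 282 \cdot \frac{1}{28} = \frac{63}{76} + \frac{141}{14} = \frac{5799}{532}$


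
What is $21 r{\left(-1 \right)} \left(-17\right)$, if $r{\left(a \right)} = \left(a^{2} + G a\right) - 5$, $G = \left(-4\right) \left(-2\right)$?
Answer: $4284$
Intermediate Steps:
$G = 8$
$r{\left(a \right)} = -5 + a^{2} + 8 a$ ($r{\left(a \right)} = \left(a^{2} + 8 a\right) - 5 = -5 + a^{2} + 8 a$)
$21 r{\left(-1 \right)} \left(-17\right) = 21 \left(-5 + \left(-1\right)^{2} + 8 \left(-1\right)\right) \left(-17\right) = 21 \left(-5 + 1 - 8\right) \left(-17\right) = 21 \left(-12\right) \left(-17\right) = \left(-252\right) \left(-17\right) = 4284$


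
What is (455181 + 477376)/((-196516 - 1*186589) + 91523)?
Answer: -932557/291582 ≈ -3.1983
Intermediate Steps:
(455181 + 477376)/((-196516 - 1*186589) + 91523) = 932557/((-196516 - 186589) + 91523) = 932557/(-383105 + 91523) = 932557/(-291582) = 932557*(-1/291582) = -932557/291582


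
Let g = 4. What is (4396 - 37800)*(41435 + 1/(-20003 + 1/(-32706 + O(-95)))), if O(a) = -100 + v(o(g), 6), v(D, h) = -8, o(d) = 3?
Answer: -129784278472795852/93768349 ≈ -1.3841e+9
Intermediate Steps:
O(a) = -108 (O(a) = -100 - 8 = -108)
(4396 - 37800)*(41435 + 1/(-20003 + 1/(-32706 + O(-95)))) = (4396 - 37800)*(41435 + 1/(-20003 + 1/(-32706 - 108))) = -33404*(41435 + 1/(-20003 + 1/(-32814))) = -33404*(41435 + 1/(-20003 - 1/32814)) = -33404*(41435 + 1/(-656378443/32814)) = -33404*(41435 - 32814/656378443) = -33404*27197040752891/656378443 = -129784278472795852/93768349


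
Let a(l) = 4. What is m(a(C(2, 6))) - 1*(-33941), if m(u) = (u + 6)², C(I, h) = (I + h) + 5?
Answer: 34041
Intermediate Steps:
C(I, h) = 5 + I + h
m(u) = (6 + u)²
m(a(C(2, 6))) - 1*(-33941) = (6 + 4)² - 1*(-33941) = 10² + 33941 = 100 + 33941 = 34041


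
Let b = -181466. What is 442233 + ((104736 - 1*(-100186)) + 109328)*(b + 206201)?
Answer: 7773415983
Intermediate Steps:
442233 + ((104736 - 1*(-100186)) + 109328)*(b + 206201) = 442233 + ((104736 - 1*(-100186)) + 109328)*(-181466 + 206201) = 442233 + ((104736 + 100186) + 109328)*24735 = 442233 + (204922 + 109328)*24735 = 442233 + 314250*24735 = 442233 + 7772973750 = 7773415983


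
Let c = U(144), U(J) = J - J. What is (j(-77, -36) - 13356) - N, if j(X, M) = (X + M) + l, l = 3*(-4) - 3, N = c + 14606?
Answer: -28090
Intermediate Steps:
U(J) = 0
c = 0
N = 14606 (N = 0 + 14606 = 14606)
l = -15 (l = -12 - 3 = -15)
j(X, M) = -15 + M + X (j(X, M) = (X + M) - 15 = (M + X) - 15 = -15 + M + X)
(j(-77, -36) - 13356) - N = ((-15 - 36 - 77) - 13356) - 1*14606 = (-128 - 13356) - 14606 = -13484 - 14606 = -28090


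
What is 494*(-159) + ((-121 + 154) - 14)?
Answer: -78527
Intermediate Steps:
494*(-159) + ((-121 + 154) - 14) = -78546 + (33 - 14) = -78546 + 19 = -78527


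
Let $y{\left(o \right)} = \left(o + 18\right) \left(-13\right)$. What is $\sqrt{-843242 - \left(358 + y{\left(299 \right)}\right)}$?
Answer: $i \sqrt{839479} \approx 916.23 i$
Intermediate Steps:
$y{\left(o \right)} = -234 - 13 o$ ($y{\left(o \right)} = \left(18 + o\right) \left(-13\right) = -234 - 13 o$)
$\sqrt{-843242 - \left(358 + y{\left(299 \right)}\right)} = \sqrt{-843242 - \left(124 - 3887\right)} = \sqrt{-843242 - -3763} = \sqrt{-843242 + \left(-358 + 4121\right)} = \sqrt{-843242 + 3763} = \sqrt{-839479} = i \sqrt{839479}$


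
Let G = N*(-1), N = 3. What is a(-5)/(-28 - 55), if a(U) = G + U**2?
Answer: -22/83 ≈ -0.26506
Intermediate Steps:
G = -3 (G = 3*(-1) = -3)
a(U) = -3 + U**2
a(-5)/(-28 - 55) = (-3 + (-5)**2)/(-28 - 55) = (-3 + 25)/(-83) = 22*(-1/83) = -22/83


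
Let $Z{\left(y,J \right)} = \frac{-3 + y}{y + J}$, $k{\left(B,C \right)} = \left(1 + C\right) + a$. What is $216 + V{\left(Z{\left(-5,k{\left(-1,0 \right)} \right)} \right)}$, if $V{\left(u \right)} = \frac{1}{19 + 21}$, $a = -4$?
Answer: $\frac{8641}{40} \approx 216.02$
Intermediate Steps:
$k{\left(B,C \right)} = -3 + C$ ($k{\left(B,C \right)} = \left(1 + C\right) - 4 = -3 + C$)
$Z{\left(y,J \right)} = \frac{-3 + y}{J + y}$
$V{\left(u \right)} = \frac{1}{40}$
$216 + V{\left(Z{\left(-5,k{\left(-1,0 \right)} \right)} \right)} = 216 + \frac{1}{40} = \frac{8641}{40}$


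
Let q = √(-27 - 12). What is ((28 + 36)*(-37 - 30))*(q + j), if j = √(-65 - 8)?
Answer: 4288*I*(-√39 - √73) ≈ -63415.0*I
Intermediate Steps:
q = I*√39 (q = √(-39) = I*√39 ≈ 6.245*I)
j = I*√73 (j = √(-73) = I*√73 ≈ 8.544*I)
((28 + 36)*(-37 - 30))*(q + j) = ((28 + 36)*(-37 - 30))*(I*√39 + I*√73) = (64*(-67))*(I*√39 + I*√73) = -4288*(I*√39 + I*√73) = -4288*I*√39 - 4288*I*√73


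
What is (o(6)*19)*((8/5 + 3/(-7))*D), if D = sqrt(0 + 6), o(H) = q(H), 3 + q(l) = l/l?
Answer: -1558*sqrt(6)/35 ≈ -109.04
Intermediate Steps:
q(l) = -2 (q(l) = -3 + l/l = -3 + 1 = -2)
o(H) = -2
D = sqrt(6) ≈ 2.4495
(o(6)*19)*((8/5 + 3/(-7))*D) = (-2*19)*((8/5 + 3/(-7))*sqrt(6)) = -38*(8*(1/5) + 3*(-1/7))*sqrt(6) = -38*(8/5 - 3/7)*sqrt(6) = -1558*sqrt(6)/35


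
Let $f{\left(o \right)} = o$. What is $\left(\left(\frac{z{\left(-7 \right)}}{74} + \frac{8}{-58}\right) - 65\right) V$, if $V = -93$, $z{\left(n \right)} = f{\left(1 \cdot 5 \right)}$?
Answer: $\frac{12986613}{2146} \approx 6051.5$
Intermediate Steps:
$z{\left(n \right)} = 5$ ($z{\left(n \right)} = 1 \cdot 5 = 5$)
$\left(\left(\frac{z{\left(-7 \right)}}{74} + \frac{8}{-58}\right) - 65\right) V = \left(\left(\frac{5}{74} + \frac{8}{-58}\right) - 65\right) \left(-93\right) = \left(\left(5 \cdot \frac{1}{74} + 8 \left(- \frac{1}{58}\right)\right) - 65\right) \left(-93\right) = \left(\left(\frac{5}{74} - \frac{4}{29}\right) - 65\right) \left(-93\right) = \left(- \frac{151}{2146} - 65\right) \left(-93\right) = \left(- \frac{139641}{2146}\right) \left(-93\right) = \frac{12986613}{2146}$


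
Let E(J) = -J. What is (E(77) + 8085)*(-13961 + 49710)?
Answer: 286277992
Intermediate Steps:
(E(77) + 8085)*(-13961 + 49710) = (-1*77 + 8085)*(-13961 + 49710) = (-77 + 8085)*35749 = 8008*35749 = 286277992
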